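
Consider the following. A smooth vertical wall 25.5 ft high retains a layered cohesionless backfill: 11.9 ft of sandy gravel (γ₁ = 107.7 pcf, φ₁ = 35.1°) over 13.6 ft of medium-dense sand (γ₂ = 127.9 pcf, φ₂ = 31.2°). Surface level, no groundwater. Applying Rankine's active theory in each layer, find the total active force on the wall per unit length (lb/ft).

K_a1 = tan²(45°−35.1°/2) = 0.2698; K_a2 = tan²(45°−31.2°/2) = 0.3175.
Layer 1: σ at base = K_a1 γ₁ h₁ = 345.8 psf; P₁ = ½×345.8×11.9 = 2058.
Layer 2: σ_v at top = γ₁h₁ = 1282; σ_h top = K_a2×1282 = 406.9; σ_h base = K_a2×(1282+127.9×13.6) = 959.2.
P₂ = ½(406.9+959.2)×13.6 = 9290. Total P_a = 2058+9290 = 11350 lb/ft.

11300 lb/ft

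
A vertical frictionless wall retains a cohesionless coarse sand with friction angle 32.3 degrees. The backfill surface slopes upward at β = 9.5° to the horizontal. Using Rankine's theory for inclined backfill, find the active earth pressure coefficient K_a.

K_a = cos β · (cos β − √(cos²β − cos²φ)) / (cos β + √(cos²β − cos²φ)).
cos β = 0.9863, cos φ = 0.8453, √(cos²β − cos²φ) = 0.5082.
K_a = 0.9863 × (0.9863 − 0.5082)/(0.9863 + 0.5082) = 0.3155.

0.315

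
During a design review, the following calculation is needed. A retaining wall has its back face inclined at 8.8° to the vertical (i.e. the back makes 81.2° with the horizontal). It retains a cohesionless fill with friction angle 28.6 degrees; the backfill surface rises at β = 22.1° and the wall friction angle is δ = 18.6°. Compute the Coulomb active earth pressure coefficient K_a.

K_a = sin²(α+φ) / [sin²α · sin(α−δ) · (1 + √{sin(φ+δ)sin(φ−β) / (sin(α−δ)sin(α+β))})²].
With α = 81.2°, φ = 28.6°, δ = 18.6°, β = 22.1°: K_a = 0.5949.

0.595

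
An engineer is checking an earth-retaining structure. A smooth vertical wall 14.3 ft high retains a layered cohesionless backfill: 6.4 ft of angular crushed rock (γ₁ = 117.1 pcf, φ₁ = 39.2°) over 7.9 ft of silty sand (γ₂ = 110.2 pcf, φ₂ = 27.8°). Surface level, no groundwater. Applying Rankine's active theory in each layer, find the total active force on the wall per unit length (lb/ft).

K_a1 = tan²(45°−39.2°/2) = 0.2255; K_a2 = tan²(45°−27.8°/2) = 0.3639.
Layer 1: σ at base = K_a1 γ₁ h₁ = 169.0 psf; P₁ = ½×169.0×6.4 = 540.7.
Layer 2: σ_v at top = γ₁h₁ = 749.4; σ_h top = K_a2×749.4 = 272.7; σ_h base = K_a2×(749.4+110.2×7.9) = 589.5.
P₂ = ½(272.7+589.5)×7.9 = 3406. Total P_a = 540.7+3406 = 3947 lb/ft.

3950 lb/ft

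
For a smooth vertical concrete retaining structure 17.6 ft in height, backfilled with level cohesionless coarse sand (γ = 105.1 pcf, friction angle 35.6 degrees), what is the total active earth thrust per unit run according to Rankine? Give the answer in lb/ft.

4300 lb/ft

K_a = tan²(45° − φ/2) = 0.2641.
P_a = ½ K_a γ H² = 0.5 × 0.2641 × 105.1 × 17.6² = 4299 lb/ft.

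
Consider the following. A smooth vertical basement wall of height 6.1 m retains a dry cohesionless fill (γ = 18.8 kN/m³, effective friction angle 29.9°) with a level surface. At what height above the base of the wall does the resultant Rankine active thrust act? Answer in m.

K_a = 0.3347.
The pressure distribution is triangular, so the resultant acts at H/3 above the base = 6.1/3 = 2.033 m.

2.03 m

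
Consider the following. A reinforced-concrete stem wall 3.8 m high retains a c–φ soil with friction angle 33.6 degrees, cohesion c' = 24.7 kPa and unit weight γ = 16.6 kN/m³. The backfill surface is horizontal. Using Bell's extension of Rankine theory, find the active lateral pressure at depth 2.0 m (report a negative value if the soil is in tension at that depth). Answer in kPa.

K_a = (1 − sin φ)/(1 + sin φ) = 0.2875.
σ_a = K_a γ z − 2c√K_a = 0.2875×16.6×2.0 − 2×24.7×0.5362 = -16.94 kPa.

-16.9 kPa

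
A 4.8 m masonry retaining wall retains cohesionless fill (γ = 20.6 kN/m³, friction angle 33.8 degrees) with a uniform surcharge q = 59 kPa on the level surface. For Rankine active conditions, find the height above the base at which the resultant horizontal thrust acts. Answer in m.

K_a = 0.2851.
Triangular part P₁ = ½K_aγH² = 67.66 at H/3 = 1.600 m; rectangular part P₂ = K_a q H = 80.74 at H/2 = 2.400 m.
ȳ = (P₁·1.600 + P₂·2.400)/(P₁+P₂) = 2.035 m.

2.04 m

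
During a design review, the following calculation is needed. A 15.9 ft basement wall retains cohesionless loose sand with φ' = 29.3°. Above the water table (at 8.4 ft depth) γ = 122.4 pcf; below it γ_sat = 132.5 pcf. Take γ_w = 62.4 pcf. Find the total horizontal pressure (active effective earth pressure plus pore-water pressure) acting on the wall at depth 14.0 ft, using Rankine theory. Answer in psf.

837 psf

K_a = (1 − sin φ)/(1 + sin φ) = 0.3428.
γ' = 132.5 − 62.4 = 70.10 pcf.
Effective vertical stress at 14.0 ft: σ'_v = 122.4×8.4 + 70.10×5.60 = 1421 psf.
σ'_h = K_a σ'_v = 0.3428 × 1421 = 487.1 psf; u = γ_w × 5.60 = 349.4 psf.
Total σ_h = 487.1 + 349.4 = 836.5 psf.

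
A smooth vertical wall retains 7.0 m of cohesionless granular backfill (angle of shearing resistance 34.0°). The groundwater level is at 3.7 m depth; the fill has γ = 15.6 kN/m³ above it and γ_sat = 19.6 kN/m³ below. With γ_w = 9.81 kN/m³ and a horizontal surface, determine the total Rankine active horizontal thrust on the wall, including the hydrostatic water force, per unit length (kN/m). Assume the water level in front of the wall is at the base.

153 kN/m

K_a = tan²(45° − φ/2) = 0.2827.
γ' = 19.6 − 9.81 = 9.790 kN/m³. Depth below WT = 3.3 m.
σ'_h at WT = K_a γ d_w = 16.32 kPa; at base = 16.32 + K_a γ' × 3.3 = 25.45 kPa.
P₁ (0–3.7 m) = ½×16.32×3.7 = 30.19. P₂ (3.7–7.0 m) = ½(16.32+25.45)×3.3 = 68.92.
P_w = ½ γ_w h₂² = 0.5×9.81×3.3² = 53.42. Total = 30.19+68.92+53.42 = 152.5 kN/m.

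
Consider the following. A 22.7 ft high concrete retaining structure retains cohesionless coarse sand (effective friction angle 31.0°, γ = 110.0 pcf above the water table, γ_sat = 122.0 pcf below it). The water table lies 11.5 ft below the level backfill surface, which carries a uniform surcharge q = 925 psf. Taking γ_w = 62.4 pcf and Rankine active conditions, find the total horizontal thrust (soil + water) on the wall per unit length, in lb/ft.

K_a = tan²(45° − φ/2) = 0.3201.
γ' = 122.0 − 62.4 = 59.60 pcf. h₂ = H − d_w = 11.2 ft.
σ'_h: at surface K_a·q = 296.1; at WT K_a(q+γd_w) = 701.0; at base K_a(q+γd_w+γ'h₂) = 914.7 psf.
P₁ = ½(296.1+701.0)×11.5 = 5733; P₂ = ½(701.0+914.7)×11.2 = 9048; P_w = ½γ_w h₂² = 3914.
Total = 5733+9048+3914 = 18700 lb/ft.

18700 lb/ft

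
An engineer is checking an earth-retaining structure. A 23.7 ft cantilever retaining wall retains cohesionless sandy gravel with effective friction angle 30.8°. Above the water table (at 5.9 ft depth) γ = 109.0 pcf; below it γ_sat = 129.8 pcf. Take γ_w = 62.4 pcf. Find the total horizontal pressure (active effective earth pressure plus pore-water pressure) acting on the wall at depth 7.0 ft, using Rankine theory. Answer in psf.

300 psf

K_a = (1 − sin φ)/(1 + sin φ) = 0.3227.
γ' = 129.8 − 62.4 = 67.40 pcf.
Effective vertical stress at 7.0 ft: σ'_v = 109.0×5.9 + 67.40×1.10 = 717.2 psf.
σ'_h = K_a σ'_v = 0.3227 × 717.2 = 231.5 psf; u = γ_w × 1.10 = 68.64 psf.
Total σ_h = 231.5 + 68.64 = 300.1 psf.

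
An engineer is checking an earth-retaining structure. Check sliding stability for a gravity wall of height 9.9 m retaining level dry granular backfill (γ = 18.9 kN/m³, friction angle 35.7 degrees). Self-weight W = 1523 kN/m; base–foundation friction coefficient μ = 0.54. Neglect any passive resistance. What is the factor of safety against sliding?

3.38

K_a = tan²(45° − 35.7°/2) = 0.2630.
P_a = ½K_aγH² = 0.5×0.2630×18.9×9.9² = 243.6 kN/m, acting at H/3 = 3.300 m above the base.
FS_sliding = μW / P_a = 0.54×1523 / 243.6 = 3.376.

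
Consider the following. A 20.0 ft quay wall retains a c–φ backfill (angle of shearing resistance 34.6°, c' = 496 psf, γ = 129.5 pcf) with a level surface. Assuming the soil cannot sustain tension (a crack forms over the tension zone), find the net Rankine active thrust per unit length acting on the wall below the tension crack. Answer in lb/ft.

522 lb/ft

K_a = 0.2756; √K_a = 0.5250.
Tension-crack depth z_c = 2c/(γ√K_a) = 2×496/(129.5×0.5250) = 14.59 ft.
σ_a at base = K_a γ H − 2c√K_a = 0.2756×129.5×20.0 − 2×496×0.5250 = 193.1 psf.
P_a = ½ × 193.1 × (H − z_c) = 0.5×193.1×5.409 = 522.2 lb/ft.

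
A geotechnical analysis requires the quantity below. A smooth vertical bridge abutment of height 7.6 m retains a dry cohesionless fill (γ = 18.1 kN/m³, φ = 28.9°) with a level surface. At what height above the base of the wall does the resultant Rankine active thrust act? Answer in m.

2.53 m

K_a = 0.3484.
The pressure distribution is triangular, so the resultant acts at H/3 above the base = 7.6/3 = 2.533 m.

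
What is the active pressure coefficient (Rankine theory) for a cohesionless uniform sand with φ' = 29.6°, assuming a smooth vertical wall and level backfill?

K_a = tan²(45° − φ/2) = tan²(30.20°) = 0.3387.

0.339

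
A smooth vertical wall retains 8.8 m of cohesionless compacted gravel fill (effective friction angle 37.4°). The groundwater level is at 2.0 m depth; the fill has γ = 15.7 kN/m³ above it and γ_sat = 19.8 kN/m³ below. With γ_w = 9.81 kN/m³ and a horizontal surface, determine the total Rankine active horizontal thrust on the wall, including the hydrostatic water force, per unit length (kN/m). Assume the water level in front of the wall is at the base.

343 kN/m

K_a = tan²(45° − φ/2) = 0.2443.
γ' = 19.8 − 9.81 = 9.990 kN/m³. Depth below WT = 6.8 m.
σ'_h at WT = K_a γ d_w = 7.670 kPa; at base = 7.670 + K_a γ' × 6.8 = 24.26 kPa.
P₁ (0–2.0 m) = ½×7.670×2.0 = 7.670. P₂ (2.0–8.8 m) = ½(7.670+24.26)×6.8 = 108.6.
P_w = ½ γ_w h₂² = 0.5×9.81×6.8² = 226.8. Total = 7.670+108.6+226.8 = 343.0 kN/m.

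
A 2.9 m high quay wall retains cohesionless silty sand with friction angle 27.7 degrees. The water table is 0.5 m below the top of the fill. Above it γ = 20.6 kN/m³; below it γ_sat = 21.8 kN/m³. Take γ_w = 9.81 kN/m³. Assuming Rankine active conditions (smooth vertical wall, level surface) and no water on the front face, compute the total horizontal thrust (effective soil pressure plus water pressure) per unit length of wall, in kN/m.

50.8 kN/m

K_a = tan²(45° − φ/2) = 0.3653.
γ' = 21.8 − 9.81 = 11.99 kN/m³. Depth below WT = 2.4 m.
σ'_h at WT = K_a γ d_w = 3.763 kPa; at base = 3.763 + K_a γ' × 2.4 = 14.28 kPa.
P₁ (0–0.5 m) = ½×3.763×0.5 = 0.9407. P₂ (0.5–2.9 m) = ½(3.763+14.28)×2.4 = 21.65.
P_w = ½ γ_w h₂² = 0.5×9.81×2.4² = 28.25. Total = 0.9407+21.65+28.25 = 50.84 kN/m.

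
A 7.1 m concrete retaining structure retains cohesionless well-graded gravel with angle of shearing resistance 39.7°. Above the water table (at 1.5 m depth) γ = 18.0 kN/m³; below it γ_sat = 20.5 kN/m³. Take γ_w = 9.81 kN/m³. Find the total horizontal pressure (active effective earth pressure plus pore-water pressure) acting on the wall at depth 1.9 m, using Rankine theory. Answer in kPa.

10.8 kPa

K_a = (1 − sin φ)/(1 + sin φ) = 0.2204.
γ' = 20.5 − 9.81 = 10.69 kN/m³.
Effective vertical stress at 1.9 m: σ'_v = 18.0×1.5 + 10.69×0.400 = 31.28 kPa.
σ'_h = K_a σ'_v = 0.2204 × 31.28 = 6.894 kPa; u = γ_w × 0.400 = 3.924 kPa.
Total σ_h = 6.894 + 3.924 = 10.82 kPa.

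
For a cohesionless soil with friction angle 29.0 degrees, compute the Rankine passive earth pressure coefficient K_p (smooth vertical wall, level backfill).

2.88

K_p = (1 + sin φ)/(1 − sin φ) = tan²(45° + 29.0°/2) = 2.882.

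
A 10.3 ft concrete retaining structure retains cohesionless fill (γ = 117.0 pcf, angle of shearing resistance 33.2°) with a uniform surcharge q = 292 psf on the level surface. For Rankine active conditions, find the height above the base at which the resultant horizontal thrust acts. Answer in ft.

3.99 ft

K_a = 0.2924.
Triangular part P₁ = ½K_aγH² = 1814 at H/3 = 3.433 ft; rectangular part P₂ = K_a q H = 879.3 at H/2 = 5.150 ft.
ȳ = (P₁·3.433 + P₂·5.150)/(P₁+P₂) = 3.994 ft.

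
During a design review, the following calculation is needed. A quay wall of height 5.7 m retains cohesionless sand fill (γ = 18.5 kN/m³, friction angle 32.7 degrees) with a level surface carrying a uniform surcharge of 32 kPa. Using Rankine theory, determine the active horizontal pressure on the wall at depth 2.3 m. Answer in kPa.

22.3 kPa

K_a = (1 − sin φ)/(1 + sin φ) = 0.2985.
σ_v = γz + q = 18.5 × 2.3 + 32 = 74.55 kPa.
σ_h = K_a σ_v = 0.2985 × 74.55 = 22.25 kPa.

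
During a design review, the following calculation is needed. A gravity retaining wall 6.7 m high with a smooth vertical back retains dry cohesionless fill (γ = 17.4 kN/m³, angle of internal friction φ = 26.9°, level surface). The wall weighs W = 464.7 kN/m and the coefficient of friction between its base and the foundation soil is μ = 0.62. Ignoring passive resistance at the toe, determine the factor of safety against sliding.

1.96

K_a = tan²(45° − 26.9°/2) = 0.3770.
P_a = ½K_aγH² = 0.5×0.3770×17.4×6.7² = 147.2 kN/m, acting at H/3 = 2.233 m above the base.
FS_sliding = μW / P_a = 0.62×464.7 / 147.2 = 1.957.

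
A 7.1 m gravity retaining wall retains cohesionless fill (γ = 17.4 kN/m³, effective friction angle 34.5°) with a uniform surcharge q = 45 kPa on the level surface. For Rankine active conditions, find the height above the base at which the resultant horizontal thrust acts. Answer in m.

K_a = 0.2768.
Triangular part P₁ = ½K_aγH² = 121.4 at H/3 = 2.367 m; rectangular part P₂ = K_a q H = 88.44 at H/2 = 3.550 m.
ȳ = (P₁·2.367 + P₂·3.550)/(P₁+P₂) = 2.865 m.

2.87 m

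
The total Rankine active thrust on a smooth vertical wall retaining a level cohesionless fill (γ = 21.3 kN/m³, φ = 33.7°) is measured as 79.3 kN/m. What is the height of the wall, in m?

5.10 m

K_a = 0.2863. P_a = ½ K_a γ H² ⇒ H = √(2P_a/(K_a γ)).
H = √(2×79.3/(0.2863×21.3)) = 5.100 m.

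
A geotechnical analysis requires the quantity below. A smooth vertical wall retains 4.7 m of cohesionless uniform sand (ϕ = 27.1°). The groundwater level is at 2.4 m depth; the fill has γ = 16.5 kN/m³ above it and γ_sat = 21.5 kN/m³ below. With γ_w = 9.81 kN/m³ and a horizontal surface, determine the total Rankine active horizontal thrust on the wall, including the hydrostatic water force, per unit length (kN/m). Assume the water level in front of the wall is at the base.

89.4 kN/m

K_a = tan²(45° − φ/2) = 0.3741.
γ' = 21.5 − 9.81 = 11.69 kN/m³. Depth below WT = 2.3 m.
σ'_h at WT = K_a γ d_w = 14.81 kPa; at base = 14.81 + K_a γ' × 2.3 = 24.87 kPa.
P₁ (0–2.4 m) = ½×14.81×2.4 = 17.78. P₂ (2.4–4.7 m) = ½(14.81+24.87)×2.3 = 45.63.
P_w = ½ γ_w h₂² = 0.5×9.81×2.3² = 25.95. Total = 17.78+45.63+25.95 = 89.36 kN/m.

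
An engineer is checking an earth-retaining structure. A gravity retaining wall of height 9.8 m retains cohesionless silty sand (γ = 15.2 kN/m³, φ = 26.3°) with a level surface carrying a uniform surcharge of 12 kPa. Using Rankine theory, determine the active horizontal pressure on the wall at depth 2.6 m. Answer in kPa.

19.9 kPa

K_a = (1 − sin φ)/(1 + sin φ) = 0.3859.
σ_v = γz + q = 15.2 × 2.6 + 12 = 51.52 kPa.
σ_h = K_a σ_v = 0.3859 × 51.52 = 19.88 kPa.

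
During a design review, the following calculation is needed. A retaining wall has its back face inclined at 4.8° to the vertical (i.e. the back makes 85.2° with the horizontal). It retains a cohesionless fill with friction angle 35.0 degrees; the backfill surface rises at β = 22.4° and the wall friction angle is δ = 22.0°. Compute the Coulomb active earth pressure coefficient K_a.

0.393

K_a = sin²(α+φ) / [sin²α · sin(α−δ) · (1 + √{sin(φ+δ)sin(φ−β) / (sin(α−δ)sin(α+β))})²].
With α = 85.2°, φ = 35.0°, δ = 22.0°, β = 22.4°: K_a = 0.3934.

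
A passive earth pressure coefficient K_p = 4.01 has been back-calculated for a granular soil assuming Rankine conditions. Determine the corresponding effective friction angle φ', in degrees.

36.9°

K_p = (1+sin φ)/(1−sin φ) ⇒ sin φ = (K_p − 1)/(K_p + 1) = 0.6008.
φ = arcsin(0.6008) = 36.93°.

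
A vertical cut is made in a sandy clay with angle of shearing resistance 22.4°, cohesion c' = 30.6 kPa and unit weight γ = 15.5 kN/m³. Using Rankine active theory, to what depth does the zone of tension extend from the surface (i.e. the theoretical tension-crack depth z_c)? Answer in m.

5.90 m

K_a = tan²(45° − 22.4°/2) = 0.4482; √K_a = 0.6694.
The active pressure is zero where K_a γ z = 2c√K_a, so z_c = 2c/(γ√K_a) = 2×30.6/(15.5×0.6694) = 5.898 m.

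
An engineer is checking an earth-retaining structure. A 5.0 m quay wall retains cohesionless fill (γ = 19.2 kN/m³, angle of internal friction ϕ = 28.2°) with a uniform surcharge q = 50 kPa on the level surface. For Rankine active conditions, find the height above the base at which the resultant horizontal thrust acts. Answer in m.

2.09 m

K_a = 0.3582.
Triangular part P₁ = ½K_aγH² = 85.96 at H/3 = 1.667 m; rectangular part P₂ = K_a q H = 89.55 at H/2 = 2.500 m.
ȳ = (P₁·1.667 + P₂·2.500)/(P₁+P₂) = 2.092 m.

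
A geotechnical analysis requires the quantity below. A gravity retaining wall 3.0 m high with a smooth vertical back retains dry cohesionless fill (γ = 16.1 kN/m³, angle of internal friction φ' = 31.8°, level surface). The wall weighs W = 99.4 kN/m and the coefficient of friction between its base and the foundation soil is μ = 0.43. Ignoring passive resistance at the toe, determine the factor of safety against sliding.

K_a = tan²(45° − 31.8°/2) = 0.3098.
P_a = ½K_aγH² = 0.5×0.3098×16.1×3.0² = 22.44 kN/m, acting at H/3 = 1.000 m above the base.
FS_sliding = μW / P_a = 0.43×99.4 / 22.44 = 1.904.

1.90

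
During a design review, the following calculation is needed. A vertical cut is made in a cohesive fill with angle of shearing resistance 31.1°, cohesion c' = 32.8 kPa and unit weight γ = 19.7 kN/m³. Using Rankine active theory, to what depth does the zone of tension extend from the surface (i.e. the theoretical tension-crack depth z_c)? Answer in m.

5.90 m

K_a = tan²(45° − 31.1°/2) = 0.3188; √K_a = 0.5646.
The active pressure is zero where K_a γ z = 2c√K_a, so z_c = 2c/(γ√K_a) = 2×32.8/(19.7×0.5646) = 5.898 m.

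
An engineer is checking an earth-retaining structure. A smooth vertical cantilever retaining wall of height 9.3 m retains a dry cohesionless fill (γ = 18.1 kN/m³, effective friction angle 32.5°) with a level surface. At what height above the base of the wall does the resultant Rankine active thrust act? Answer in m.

K_a = 0.3010.
The pressure distribution is triangular, so the resultant acts at H/3 above the base = 9.3/3 = 3.100 m.

3.10 m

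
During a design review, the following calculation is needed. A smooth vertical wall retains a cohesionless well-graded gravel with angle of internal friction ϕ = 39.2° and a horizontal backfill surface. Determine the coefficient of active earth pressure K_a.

0.225

K_a = tan²(45° − φ/2) = tan²(25.40°) = 0.2255.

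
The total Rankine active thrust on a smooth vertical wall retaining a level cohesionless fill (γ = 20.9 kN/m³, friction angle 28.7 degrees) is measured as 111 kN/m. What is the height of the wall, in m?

5.50 m

K_a = 0.3511. P_a = ½ K_a γ H² ⇒ H = √(2P_a/(K_a γ)).
H = √(2×111/(0.3511×20.9)) = 5.500 m.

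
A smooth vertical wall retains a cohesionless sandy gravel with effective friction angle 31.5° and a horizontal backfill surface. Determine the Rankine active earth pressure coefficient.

0.314

K_a = tan²(45° − φ/2) = tan²(29.25°) = 0.3136.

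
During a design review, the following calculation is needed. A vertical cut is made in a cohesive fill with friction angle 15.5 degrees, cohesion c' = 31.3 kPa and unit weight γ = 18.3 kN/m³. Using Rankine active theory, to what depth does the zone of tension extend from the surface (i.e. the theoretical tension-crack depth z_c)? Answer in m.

4.50 m

K_a = tan²(45° − 15.5°/2) = 0.5782; √K_a = 0.7604.
The active pressure is zero where K_a γ z = 2c√K_a, so z_c = 2c/(γ√K_a) = 2×31.3/(18.3×0.7604) = 4.499 m.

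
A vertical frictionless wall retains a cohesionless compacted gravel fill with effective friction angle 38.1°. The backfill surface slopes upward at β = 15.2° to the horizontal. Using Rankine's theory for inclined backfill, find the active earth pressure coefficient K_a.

0.257

K_a = cos β · (cos β − √(cos²β − cos²φ)) / (cos β + √(cos²β − cos²φ)).
cos β = 0.9650, cos φ = 0.7869, √(cos²β − cos²φ) = 0.5586.
K_a = 0.9650 × (0.9650 − 0.5586)/(0.9650 + 0.5586) = 0.2574.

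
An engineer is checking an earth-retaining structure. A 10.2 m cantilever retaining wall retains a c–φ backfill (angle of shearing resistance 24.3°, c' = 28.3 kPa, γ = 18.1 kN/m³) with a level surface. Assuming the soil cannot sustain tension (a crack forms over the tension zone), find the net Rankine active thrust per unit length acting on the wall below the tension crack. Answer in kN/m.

K_a = 0.4169; √K_a = 0.6457.
Tension-crack depth z_c = 2c/(γ√K_a) = 2×28.3/(18.1×0.6457) = 4.843 m.
σ_a at base = K_a γ H − 2c√K_a = 0.4169×18.1×10.2 − 2×28.3×0.6457 = 40.43 kPa.
P_a = ½ × 40.43 × (H − z_c) = 0.5×40.43×5.357 = 108.3 kN/m.

108 kN/m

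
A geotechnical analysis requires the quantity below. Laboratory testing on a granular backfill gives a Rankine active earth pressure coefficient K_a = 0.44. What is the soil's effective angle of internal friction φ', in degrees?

K_a = tan²(45° − φ/2) ⇒ 45° − φ/2 = arctan(√0.44) = 33.56°.
φ = 2(45° − 33.56°) = 22.89°.

22.9°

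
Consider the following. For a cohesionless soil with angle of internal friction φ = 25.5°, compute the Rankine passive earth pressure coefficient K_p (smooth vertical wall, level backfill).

K_p = (1 + sin φ)/(1 − sin φ) = tan²(45° + 25.5°/2) = 2.512.

2.51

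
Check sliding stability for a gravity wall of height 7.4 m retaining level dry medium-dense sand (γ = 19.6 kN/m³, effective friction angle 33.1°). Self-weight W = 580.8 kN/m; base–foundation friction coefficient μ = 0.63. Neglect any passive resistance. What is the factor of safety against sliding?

2.32

K_a = tan²(45° − 33.1°/2) = 0.2936.
P_a = ½K_aγH² = 0.5×0.2936×19.6×7.4² = 157.5 kN/m, acting at H/3 = 2.467 m above the base.
FS_sliding = μW / P_a = 0.63×580.8 / 157.5 = 2.323.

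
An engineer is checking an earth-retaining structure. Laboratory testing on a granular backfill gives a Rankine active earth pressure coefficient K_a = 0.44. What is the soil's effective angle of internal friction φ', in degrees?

K_a = tan²(45° − φ/2) ⇒ 45° − φ/2 = arctan(√0.44) = 33.56°.
φ = 2(45° − 33.56°) = 22.89°.

22.9°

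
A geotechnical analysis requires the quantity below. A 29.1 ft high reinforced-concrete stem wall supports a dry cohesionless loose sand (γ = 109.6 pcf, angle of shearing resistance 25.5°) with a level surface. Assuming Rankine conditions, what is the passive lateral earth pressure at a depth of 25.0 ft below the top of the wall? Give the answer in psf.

6880 psf

K_p = (1 + sin φ)/(1 − sin φ) = 2.512.
σ_h = K_p γ z = 2.512 × 109.6 × 25.0 = 6883 psf.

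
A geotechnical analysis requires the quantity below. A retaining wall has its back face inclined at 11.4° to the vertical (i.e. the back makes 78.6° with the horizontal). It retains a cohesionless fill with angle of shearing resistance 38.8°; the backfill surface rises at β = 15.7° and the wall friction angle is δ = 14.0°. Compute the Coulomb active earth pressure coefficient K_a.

K_a = sin²(α+φ) / [sin²α · sin(α−δ) · (1 + √{sin(φ+δ)sin(φ−β) / (sin(α−δ)sin(α+β))})²].
With α = 78.6°, φ = 38.8°, δ = 14.0°, β = 15.7°: K_a = 0.3596.

0.360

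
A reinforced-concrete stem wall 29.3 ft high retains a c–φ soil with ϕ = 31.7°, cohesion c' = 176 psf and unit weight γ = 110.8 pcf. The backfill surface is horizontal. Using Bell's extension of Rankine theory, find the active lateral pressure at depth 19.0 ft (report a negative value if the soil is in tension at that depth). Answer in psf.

459 psf

K_a = (1 − sin φ)/(1 + sin φ) = 0.3111.
σ_a = K_a γ z − 2c√K_a = 0.3111×110.8×19.0 − 2×176×0.5577 = 458.5 psf.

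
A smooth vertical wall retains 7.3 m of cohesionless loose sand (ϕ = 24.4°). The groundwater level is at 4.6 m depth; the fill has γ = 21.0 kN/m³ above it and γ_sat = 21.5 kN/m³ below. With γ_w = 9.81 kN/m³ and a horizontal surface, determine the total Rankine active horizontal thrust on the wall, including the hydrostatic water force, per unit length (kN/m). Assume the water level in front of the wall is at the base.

K_a = tan²(45° − φ/2) = 0.4153.
γ' = 21.5 − 9.81 = 11.69 kN/m³. Depth below WT = 2.7 m.
σ'_h at WT = K_a γ d_w = 40.12 kPa; at base = 40.12 + K_a γ' × 2.7 = 53.23 kPa.
P₁ (0–4.6 m) = ½×40.12×4.6 = 92.28. P₂ (4.6–7.3 m) = ½(40.12+53.23)×2.7 = 126.0.
P_w = ½ γ_w h₂² = 0.5×9.81×2.7² = 35.76. Total = 92.28+126.0+35.76 = 254.1 kN/m.

254 kN/m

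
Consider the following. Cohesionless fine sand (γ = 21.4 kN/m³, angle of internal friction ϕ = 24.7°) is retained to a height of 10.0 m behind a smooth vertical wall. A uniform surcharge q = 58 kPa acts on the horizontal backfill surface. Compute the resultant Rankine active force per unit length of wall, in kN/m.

K_a = tan²(45° − φ/2) = 0.4106.
Soil triangle: ½ K_a γ H² = 0.5×0.4106×21.4×10.0² = 439.3 kN/m.
Surcharge rectangle: K_a q H = 0.4106×58×10.0 = 238.1 kN/m.
Total = 439.3 + 238.1 = 677.4 kN/m.

677 kN/m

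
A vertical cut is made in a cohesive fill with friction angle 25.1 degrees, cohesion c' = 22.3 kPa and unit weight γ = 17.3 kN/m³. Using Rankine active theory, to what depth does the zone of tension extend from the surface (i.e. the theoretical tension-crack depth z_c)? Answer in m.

K_a = tan²(45° − 25.1°/2) = 0.4043; √K_a = 0.6358.
The active pressure is zero where K_a γ z = 2c√K_a, so z_c = 2c/(γ√K_a) = 2×22.3/(17.3×0.6358) = 4.055 m.

4.05 m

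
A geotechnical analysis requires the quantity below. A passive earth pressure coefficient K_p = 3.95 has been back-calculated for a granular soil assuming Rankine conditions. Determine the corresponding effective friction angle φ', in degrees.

K_p = (1+sin φ)/(1−sin φ) ⇒ sin φ = (K_p − 1)/(K_p + 1) = 0.5960.
φ = arcsin(0.5960) = 36.58°.

36.6°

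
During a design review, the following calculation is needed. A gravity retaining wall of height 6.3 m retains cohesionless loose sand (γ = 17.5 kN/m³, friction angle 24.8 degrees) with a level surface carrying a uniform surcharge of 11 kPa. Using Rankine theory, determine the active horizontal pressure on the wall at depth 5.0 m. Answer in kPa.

40.3 kPa

K_a = (1 − sin φ)/(1 + sin φ) = 0.4090.
σ_v = γz + q = 17.5 × 5.0 + 11 = 98.50 kPa.
σ_h = K_a σ_v = 0.4090 × 98.50 = 40.29 kPa.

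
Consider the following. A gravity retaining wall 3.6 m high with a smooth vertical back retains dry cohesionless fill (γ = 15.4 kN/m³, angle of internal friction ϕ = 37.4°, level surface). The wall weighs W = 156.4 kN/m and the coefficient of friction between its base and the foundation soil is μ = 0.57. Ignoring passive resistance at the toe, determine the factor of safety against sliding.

K_a = tan²(45° − 37.4°/2) = 0.2443.
P_a = ½K_aγH² = 0.5×0.2443×15.4×3.6² = 24.38 kN/m, acting at H/3 = 1.200 m above the base.
FS_sliding = μW / P_a = 0.57×156.4 / 24.38 = 3.657.

3.66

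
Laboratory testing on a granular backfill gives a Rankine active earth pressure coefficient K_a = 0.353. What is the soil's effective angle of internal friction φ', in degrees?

K_a = tan²(45° − φ/2) ⇒ 45° − φ/2 = arctan(√0.353) = 30.72°.
φ = 2(45° − 30.72°) = 28.57°.

28.6°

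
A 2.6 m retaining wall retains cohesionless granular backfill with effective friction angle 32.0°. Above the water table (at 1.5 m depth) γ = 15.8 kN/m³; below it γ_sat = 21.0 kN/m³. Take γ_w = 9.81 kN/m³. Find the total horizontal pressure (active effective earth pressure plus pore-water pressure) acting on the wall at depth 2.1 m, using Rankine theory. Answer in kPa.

15.2 kPa

K_a = (1 − sin φ)/(1 + sin φ) = 0.3073.
γ' = 21.0 − 9.81 = 11.19 kN/m³.
Effective vertical stress at 2.1 m: σ'_v = 15.8×1.5 + 11.19×0.600 = 30.41 kPa.
σ'_h = K_a σ'_v = 0.3073 × 30.41 = 9.345 kPa; u = γ_w × 0.600 = 5.886 kPa.
Total σ_h = 9.345 + 5.886 = 15.23 kPa.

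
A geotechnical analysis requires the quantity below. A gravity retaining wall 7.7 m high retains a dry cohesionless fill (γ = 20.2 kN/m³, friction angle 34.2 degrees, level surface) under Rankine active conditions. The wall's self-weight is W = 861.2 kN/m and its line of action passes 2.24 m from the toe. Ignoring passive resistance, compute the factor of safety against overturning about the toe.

4.48

K_a = tan²(45° − 34.2°/2) = 0.2803.
P_a = ½K_aγH² = 0.5×0.2803×20.2×7.7² = 167.9 kN/m, acting at H/3 = 2.567 m above the base.
Overturning moment M_o = P_a × H/3 = 167.9 × 2.567 = 430.9.
Resisting moment M_r = W × 2.24 = 861.2 × 2.24 = 1929.
FS_overturning = M_r/M_o = 1929/430.9 = 4.477.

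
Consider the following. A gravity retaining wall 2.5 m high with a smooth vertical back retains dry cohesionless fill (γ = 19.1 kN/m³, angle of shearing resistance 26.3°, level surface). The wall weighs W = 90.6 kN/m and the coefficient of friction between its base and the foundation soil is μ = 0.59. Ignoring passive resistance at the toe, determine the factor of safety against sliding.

K_a = tan²(45° − 26.3°/2) = 0.3859.
P_a = ½K_aγH² = 0.5×0.3859×19.1×2.5² = 23.04 kN/m, acting at H/3 = 0.8333 m above the base.
FS_sliding = μW / P_a = 0.59×90.6 / 23.04 = 2.321.

2.32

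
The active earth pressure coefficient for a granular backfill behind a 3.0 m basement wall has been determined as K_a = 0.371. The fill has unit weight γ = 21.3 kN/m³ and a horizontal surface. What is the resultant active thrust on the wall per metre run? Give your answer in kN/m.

35.6 kN/m

P = ½ K_a γ H² = 0.5 × 0.371 × 21.3 × 3.0² = 35.56 kN/m.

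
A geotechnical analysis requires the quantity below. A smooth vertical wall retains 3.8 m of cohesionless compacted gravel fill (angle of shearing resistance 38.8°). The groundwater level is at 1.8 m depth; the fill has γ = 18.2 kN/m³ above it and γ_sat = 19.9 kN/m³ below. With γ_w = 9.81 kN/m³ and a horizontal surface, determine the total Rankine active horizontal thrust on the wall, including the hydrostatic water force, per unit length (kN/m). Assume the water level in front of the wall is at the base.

K_a = tan²(45° − φ/2) = 0.2296.
γ' = 19.9 − 9.81 = 10.09 kN/m³. Depth below WT = 2.0 m.
σ'_h at WT = K_a γ d_w = 7.520 kPa; at base = 7.520 + K_a γ' × 2.0 = 12.15 kPa.
P₁ (0–1.8 m) = ½×7.520×1.8 = 6.768. P₂ (1.8–3.8 m) = ½(7.520+12.15)×2.0 = 19.67.
P_w = ½ γ_w h₂² = 0.5×9.81×2.0² = 19.62. Total = 6.768+19.67+19.62 = 46.06 kN/m.

46.1 kN/m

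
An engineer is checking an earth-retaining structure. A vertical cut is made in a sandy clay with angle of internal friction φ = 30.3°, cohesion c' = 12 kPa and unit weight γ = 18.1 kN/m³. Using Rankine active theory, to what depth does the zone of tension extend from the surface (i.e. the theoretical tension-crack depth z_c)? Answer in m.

K_a = tan²(45° − 30.3°/2) = 0.3293; √K_a = 0.5739.
The active pressure is zero where K_a γ z = 2c√K_a, so z_c = 2c/(γ√K_a) = 2×12/(18.1×0.5739) = 2.311 m.

2.31 m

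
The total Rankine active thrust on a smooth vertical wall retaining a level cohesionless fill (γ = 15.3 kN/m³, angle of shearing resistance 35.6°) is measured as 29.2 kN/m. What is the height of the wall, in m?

3.80 m

K_a = 0.2641. P_a = ½ K_a γ H² ⇒ H = √(2P_a/(K_a γ)).
H = √(2×29.2/(0.2641×15.3)) = 3.802 m.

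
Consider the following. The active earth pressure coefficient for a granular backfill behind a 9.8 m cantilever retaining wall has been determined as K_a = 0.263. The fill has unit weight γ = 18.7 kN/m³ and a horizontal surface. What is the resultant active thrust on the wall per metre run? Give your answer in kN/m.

236 kN/m

P = ½ K_a γ H² = 0.5 × 0.263 × 18.7 × 9.8² = 236.2 kN/m.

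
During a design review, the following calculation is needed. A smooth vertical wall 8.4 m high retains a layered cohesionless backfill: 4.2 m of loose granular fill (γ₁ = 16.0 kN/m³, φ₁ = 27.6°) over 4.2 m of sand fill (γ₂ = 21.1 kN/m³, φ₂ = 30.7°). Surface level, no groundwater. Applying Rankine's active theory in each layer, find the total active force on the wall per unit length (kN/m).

K_a1 = tan²(45°−27.6°/2) = 0.3668; K_a2 = tan²(45°−30.7°/2) = 0.3240.
Layer 1: σ at base = K_a1 γ₁ h₁ = 24.65 kPa; P₁ = ½×24.65×4.2 = 51.76.
Layer 2: σ_v at top = γ₁h₁ = 67.20; σ_h top = K_a2×67.20 = 21.77; σ_h base = K_a2×(67.20+21.1×4.2) = 50.49.
P₂ = ½(21.77+50.49)×4.2 = 151.8. Total P_a = 51.76+151.8 = 203.5 kN/m.

204 kN/m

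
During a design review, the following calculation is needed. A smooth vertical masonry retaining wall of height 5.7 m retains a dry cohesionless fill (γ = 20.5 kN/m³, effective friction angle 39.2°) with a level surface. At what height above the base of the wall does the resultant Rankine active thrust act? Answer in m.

K_a = 0.2255.
The pressure distribution is triangular, so the resultant acts at H/3 above the base = 5.7/3 = 1.900 m.

1.90 m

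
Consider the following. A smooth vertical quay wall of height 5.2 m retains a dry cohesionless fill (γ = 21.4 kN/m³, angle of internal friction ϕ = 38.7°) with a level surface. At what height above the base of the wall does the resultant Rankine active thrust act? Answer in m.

1.73 m

K_a = 0.2306.
The pressure distribution is triangular, so the resultant acts at H/3 above the base = 5.2/3 = 1.733 m.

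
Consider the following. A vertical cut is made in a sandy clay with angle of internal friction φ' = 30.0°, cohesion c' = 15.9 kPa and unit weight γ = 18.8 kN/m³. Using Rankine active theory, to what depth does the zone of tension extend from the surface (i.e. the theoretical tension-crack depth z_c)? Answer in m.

2.93 m

K_a = tan²(45° − 30.0°/2) = 0.3333; √K_a = 0.5774.
The active pressure is zero where K_a γ z = 2c√K_a, so z_c = 2c/(γ√K_a) = 2×15.9/(18.8×0.5774) = 2.930 m.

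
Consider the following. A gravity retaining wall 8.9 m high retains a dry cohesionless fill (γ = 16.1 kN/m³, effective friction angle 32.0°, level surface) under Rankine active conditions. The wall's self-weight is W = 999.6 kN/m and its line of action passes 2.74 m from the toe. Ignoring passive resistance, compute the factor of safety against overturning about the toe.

K_a = tan²(45° − 32.0°/2) = 0.3073.
P_a = ½K_aγH² = 0.5×0.3073×16.1×8.9² = 195.9 kN/m, acting at H/3 = 2.967 m above the base.
Overturning moment M_o = P_a × H/3 = 195.9 × 2.967 = 581.2.
Resisting moment M_r = W × 2.74 = 999.6 × 2.74 = 2739.
FS_overturning = M_r/M_o = 2739/581.2 = 4.712.

4.71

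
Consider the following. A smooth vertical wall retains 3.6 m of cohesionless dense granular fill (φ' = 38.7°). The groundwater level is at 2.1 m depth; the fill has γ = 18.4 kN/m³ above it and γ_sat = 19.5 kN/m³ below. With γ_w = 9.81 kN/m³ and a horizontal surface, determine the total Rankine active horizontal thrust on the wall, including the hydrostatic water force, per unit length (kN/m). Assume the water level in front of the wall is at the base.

36.3 kN/m

K_a = tan²(45° − φ/2) = 0.2306.
γ' = 19.5 − 9.81 = 9.690 kN/m³. Depth below WT = 1.5 m.
σ'_h at WT = K_a γ d_w = 8.910 kPa; at base = 8.910 + K_a γ' × 1.5 = 12.26 kPa.
P₁ (0–2.1 m) = ½×8.910×2.1 = 9.355. P₂ (2.1–3.6 m) = ½(8.910+12.26)×1.5 = 15.88.
P_w = ½ γ_w h₂² = 0.5×9.81×1.5² = 11.04. Total = 9.355+15.88+11.04 = 36.27 kN/m.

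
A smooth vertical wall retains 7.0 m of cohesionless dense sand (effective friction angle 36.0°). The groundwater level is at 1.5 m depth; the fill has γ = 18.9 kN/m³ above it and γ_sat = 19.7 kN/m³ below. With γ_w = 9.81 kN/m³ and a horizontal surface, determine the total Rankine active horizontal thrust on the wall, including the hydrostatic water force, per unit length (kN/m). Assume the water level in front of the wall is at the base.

233 kN/m

K_a = tan²(45° − φ/2) = 0.2596.
γ' = 19.7 − 9.81 = 9.890 kN/m³. Depth below WT = 5.5 m.
σ'_h at WT = K_a γ d_w = 7.360 kPa; at base = 7.360 + K_a γ' × 5.5 = 21.48 kPa.
P₁ (0–1.5 m) = ½×7.360×1.5 = 5.520. P₂ (1.5–7.0 m) = ½(7.360+21.48)×5.5 = 79.32.
P_w = ½ γ_w h₂² = 0.5×9.81×5.5² = 148.4. Total = 5.520+79.32+148.4 = 233.2 kN/m.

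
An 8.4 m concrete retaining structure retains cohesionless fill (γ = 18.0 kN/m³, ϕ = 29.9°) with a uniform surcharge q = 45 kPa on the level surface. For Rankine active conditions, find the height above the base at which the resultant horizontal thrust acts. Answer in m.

K_a = 0.3347.
Triangular part P₁ = ½K_aγH² = 212.5 at H/3 = 2.800 m; rectangular part P₂ = K_a q H = 126.5 at H/2 = 4.200 m.
ȳ = (P₁·2.800 + P₂·4.200)/(P₁+P₂) = 3.322 m.

3.32 m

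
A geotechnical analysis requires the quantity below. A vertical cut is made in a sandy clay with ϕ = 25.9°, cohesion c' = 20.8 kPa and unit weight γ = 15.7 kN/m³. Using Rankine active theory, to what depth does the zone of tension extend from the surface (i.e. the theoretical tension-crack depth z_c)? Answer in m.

K_a = tan²(45° − 25.9°/2) = 0.3920; √K_a = 0.6261.
The active pressure is zero where K_a γ z = 2c√K_a, so z_c = 2c/(γ√K_a) = 2×20.8/(15.7×0.6261) = 4.232 m.

4.23 m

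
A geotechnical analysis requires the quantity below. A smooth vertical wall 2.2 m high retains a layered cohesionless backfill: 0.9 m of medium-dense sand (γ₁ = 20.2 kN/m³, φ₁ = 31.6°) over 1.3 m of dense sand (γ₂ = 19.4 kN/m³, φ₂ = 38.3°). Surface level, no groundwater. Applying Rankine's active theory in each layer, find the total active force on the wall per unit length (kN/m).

12.0 kN/m

K_a1 = tan²(45°−31.6°/2) = 0.3123; K_a2 = tan²(45°−38.3°/2) = 0.2347.
Layer 1: σ at base = K_a1 γ₁ h₁ = 5.678 kPa; P₁ = ½×5.678×0.9 = 2.555.
Layer 2: σ_v at top = γ₁h₁ = 18.18; σ_h top = K_a2×18.18 = 4.268; σ_h base = K_a2×(18.18+19.4×1.3) = 10.19.
P₂ = ½(4.268+10.19)×1.3 = 9.396. Total P_a = 2.555+9.396 = 11.95 kN/m.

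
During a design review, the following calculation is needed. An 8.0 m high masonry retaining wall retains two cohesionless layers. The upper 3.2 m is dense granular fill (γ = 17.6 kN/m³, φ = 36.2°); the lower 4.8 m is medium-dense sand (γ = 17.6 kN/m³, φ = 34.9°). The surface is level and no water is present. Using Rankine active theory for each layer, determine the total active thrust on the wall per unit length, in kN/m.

152 kN/m

K_a1 = tan²(45°−36.2°/2) = 0.2574; K_a2 = tan²(45°−34.9°/2) = 0.2721.
Layer 1: σ at base = K_a1 γ₁ h₁ = 14.50 kPa; P₁ = ½×14.50×3.2 = 23.19.
Layer 2: σ_v at top = γ₁h₁ = 56.32; σ_h top = K_a2×56.32 = 15.33; σ_h base = K_a2×(56.32+17.6×4.8) = 38.32.
P₂ = ½(15.33+38.32)×4.8 = 128.7. Total P_a = 23.19+128.7 = 151.9 kN/m.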